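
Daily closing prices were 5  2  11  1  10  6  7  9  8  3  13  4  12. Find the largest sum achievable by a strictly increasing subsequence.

Let S[i] be the best sum of a strictly increasing subsequence ending at i:
i:      1  2  3  4  5  6  7  8  9 10 11 12 13
a[i]:   5  2 11  1 10  6  7  9  8  3 13  4 12
S:      5  2 16  1 15 11 18 27 26  5 40  9 39
Maximum is 40 (e.g. 5 + 6 + 7 + 9 + 13).

40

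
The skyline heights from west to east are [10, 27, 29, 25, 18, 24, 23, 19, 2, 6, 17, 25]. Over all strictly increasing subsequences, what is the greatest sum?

Let S[i] be the best sum of a strictly increasing subsequence ending at i:
i:      1  2  3  4  5  6  7  8  9 10 11 12
a[i]:  10 27 29 25 18 24 23 19  2  6 17 25
S:     10 37 66 35 28 52 51 47  2  8 27 77
Maximum is 77 (e.g. 10 + 18 + 24 + 25).

77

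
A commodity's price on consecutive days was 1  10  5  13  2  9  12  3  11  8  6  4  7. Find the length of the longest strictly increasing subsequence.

Track the smallest tail for each achievable length (strict):
1 → extends → [1]
10 → extends → [1, 10]
5 → replaces 10 → [1, 5]
13 → extends → [1, 5, 13]
2 → replaces 5 → [1, 2, 13]
9 → replaces 13 → [1, 2, 9]
12 → extends → [1, 2, 9, 12]
3 → replaces 9 → [1, 2, 3, 12]
11 → replaces 12 → [1, 2, 3, 11]
8 → replaces 11 → [1, 2, 3, 8]
6 → replaces 8 → [1, 2, 3, 6]
4 → replaces 6 → [1, 2, 3, 4]
7 → extends → [1, 2, 3, 4, 7]
Five tails, so the longest strictly increasing subsequence has length 5 (e.g. 1, 2, 3, 6, 7).

5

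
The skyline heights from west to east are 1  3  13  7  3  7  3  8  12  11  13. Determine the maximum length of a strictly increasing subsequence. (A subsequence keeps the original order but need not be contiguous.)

Track the smallest tail for each achievable length (strict):
1 → extends → [1]
3 → extends → [1, 3]
13 → extends → [1, 3, 13]
7 → replaces 13 → [1, 3, 7]
3 → already a tail → [1, 3, 7]
7 → already a tail → [1, 3, 7]
3 → already a tail → [1, 3, 7]
8 → extends → [1, 3, 7, 8]
12 → extends → [1, 3, 7, 8, 12]
11 → replaces 12 → [1, 3, 7, 8, 11]
13 → extends → [1, 3, 7, 8, 11, 13]
Six tails, so the longest strictly increasing subsequence has length 6 (e.g. 1, 3, 7, 8, 12, 13).

6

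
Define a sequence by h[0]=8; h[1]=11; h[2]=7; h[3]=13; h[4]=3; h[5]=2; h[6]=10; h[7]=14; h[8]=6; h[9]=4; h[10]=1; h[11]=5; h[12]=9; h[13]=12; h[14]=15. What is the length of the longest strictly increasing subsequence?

Track the smallest tail for each achievable length (strict):
8 → extends → [8]
11 → extends → [8, 11]
7 → replaces 8 → [7, 11]
13 → extends → [7, 11, 13]
3 → replaces 7 → [3, 11, 13]
2 → replaces 3 → [2, 11, 13]
10 → replaces 11 → [2, 10, 13]
14 → extends → [2, 10, 13, 14]
6 → replaces 10 → [2, 6, 13, 14]
4 → replaces 6 → [2, 4, 13, 14]
1 → replaces 2 → [1, 4, 13, 14]
5 → replaces 13 → [1, 4, 5, 14]
9 → replaces 14 → [1, 4, 5, 9]
12 → extends → [1, 4, 5, 9, 12]
15 → extends → [1, 4, 5, 9, 12, 15]
Six tails, so the longest strictly increasing subsequence has length 6 (e.g. 3, 4, 5, 9, 12, 15).

6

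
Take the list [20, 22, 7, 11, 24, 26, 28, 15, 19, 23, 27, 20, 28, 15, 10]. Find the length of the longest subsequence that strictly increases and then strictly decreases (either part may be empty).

9

inc[i] = longest strictly increasing subsequence ending at i; dec[i] = longest strictly decreasing subsequence starting at i:
i:      1  2  3  4  5  6  7  8  9 10 11 12 13 14 15
a[i]:  20 22  7 11 24 26 28 15 19 23 27 20 28 15 10
inc:    1  2  1  2  3  4  5  3  4  5  6  5  7  3  2
dec:    4  4  1  2  5  5  5  2  3  4  4  3  3  2  1
Best peak at i=7 (value 28): inc=5, dec=5, length 5+5−1 = 9.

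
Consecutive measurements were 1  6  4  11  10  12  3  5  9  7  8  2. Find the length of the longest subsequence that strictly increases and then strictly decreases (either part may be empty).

7

inc[i] = longest strictly increasing subsequence ending at i; dec[i] = longest strictly decreasing subsequence starting at i:
i:      1  2  3  4  5  6  7  8  9 10 11 12
a[i]:   1  6  4 11 10 12  3  5  9  7  8  2
inc:    1  2  2  3  3  4  2  3  4  4  5  2
dec:    1  4  3  5  4  4  2  2  3  2  2  1
Best peak at i=4 (value 11): inc=3, dec=5, length 3+5−1 = 7.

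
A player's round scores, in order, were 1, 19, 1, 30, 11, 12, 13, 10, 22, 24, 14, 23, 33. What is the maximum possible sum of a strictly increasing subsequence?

Let S[i] be the best sum of a strictly increasing subsequence ending at i:
i:       1   2   3   4   5   6   7   8   9  10  11  12  13
a[i]:    1  19   1  30  11  12  13  10  22  24  14  23  33
S:       1  20   1  50  12  24  37  11  59  83  51  82 116
Maximum is 116 (e.g. 1 + 11 + 12 + 13 + 22 + 24 + 33).

116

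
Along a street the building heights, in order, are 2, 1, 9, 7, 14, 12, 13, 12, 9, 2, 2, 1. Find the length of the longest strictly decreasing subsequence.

6

Negate each value so 'decreasing' becomes 'increasing', then run patience tails on the negated sequence:
-2 → extends → [-2]
-1 → extends → [-2, -1]
-9 → replaces -2 → [-9, -1]
-7 → replaces -1 → [-9, -7]
-14 → replaces -9 → [-14, -7]
-12 → replaces -7 → [-14, -12]
-13 → replaces -12 → [-14, -13]
-12 → extends → [-14, -13, -12]
-9 → extends → [-14, -13, -12, -9]
-2 → extends → [-14, -13, -12, -9, -2]
-2 → already a tail → [-14, -13, -12, -9, -2]
-1 → extends → [-14, -13, -12, -9, -2, -1]
Six tails, so the longest strictly decreasing subsequence of the original has length 6.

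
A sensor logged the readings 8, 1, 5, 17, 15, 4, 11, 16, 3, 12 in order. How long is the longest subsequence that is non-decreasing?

Track the smallest tail for each achievable length (allowing ties):
8 → extends → [8]
1 → replaces 8 → [1]
5 → extends → [1, 5]
17 → extends → [1, 5, 17]
15 → replaces 17 → [1, 5, 15]
4 → replaces 5 → [1, 4, 15]
11 → replaces 15 → [1, 4, 11]
16 → extends → [1, 4, 11, 16]
3 → replaces 4 → [1, 3, 11, 16]
12 → replaces 16 → [1, 3, 11, 12]
Four tails, so the longest non-decreasing subsequence has length 4 (e.g. 1, 5, 15, 16).

4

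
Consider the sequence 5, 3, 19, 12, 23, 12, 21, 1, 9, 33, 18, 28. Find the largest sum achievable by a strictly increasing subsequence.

80

Let S[i] be the best sum of a strictly increasing subsequence ending at i:
i:      1  2  3  4  5  6  7  8  9 10 11 12
a[i]:   5  3 19 12 23 12 21  1  9 33 18 28
S:      5  3 24 17 47 17 45  1 14 80 35 75
Maximum is 80 (e.g. 5 + 19 + 23 + 33).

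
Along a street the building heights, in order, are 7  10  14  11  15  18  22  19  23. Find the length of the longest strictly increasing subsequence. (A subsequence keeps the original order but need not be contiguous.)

7

Track the smallest tail for each achievable length (strict):
7 → extends → [7]
10 → extends → [7, 10]
14 → extends → [7, 10, 14]
11 → replaces 14 → [7, 10, 11]
15 → extends → [7, 10, 11, 15]
18 → extends → [7, 10, 11, 15, 18]
22 → extends → [7, 10, 11, 15, 18, 22]
19 → replaces 22 → [7, 10, 11, 15, 18, 19]
23 → extends → [7, 10, 11, 15, 18, 19, 23]
Seven tails, so the longest strictly increasing subsequence has length 7 (e.g. 7, 10, 14, 15, 18, 22, 23).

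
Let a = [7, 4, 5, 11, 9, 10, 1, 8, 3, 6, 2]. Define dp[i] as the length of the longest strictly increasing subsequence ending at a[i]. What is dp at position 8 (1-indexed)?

3

dp[i] = 1 + max{dp[j] : j<i, a[j]<a[i]} (or 1 if no such j):
i:      1  2  3  4  5  6  7  8  9 10 11
a[i]:   7  4  5 11  9 10  1  8  3  6  2
dp:     1  1  2  3  3  4  1  3  2  3  2
At index 8 the value is 3.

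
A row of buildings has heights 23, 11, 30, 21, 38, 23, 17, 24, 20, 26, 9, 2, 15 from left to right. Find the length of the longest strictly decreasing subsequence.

5

Let dp[i] be the longest strictly decreasing subsequence ending at i:
i:      1  2  3  4  5  6  7  8  9 10 11 12 13
a[i]:  23 11 30 21 38 23 17 24 20 26  9  2 15
dp:     1  2  1  2  1  2  3  2  3  2  4  5  4
Maximum is 5.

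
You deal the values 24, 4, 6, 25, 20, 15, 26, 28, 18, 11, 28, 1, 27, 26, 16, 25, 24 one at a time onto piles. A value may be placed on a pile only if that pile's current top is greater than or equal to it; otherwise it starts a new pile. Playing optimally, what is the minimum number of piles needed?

Place each on the leftmost legal pile:
24 → new pile 1 (tops now [24])
4 → pile 1 (tops now [4])
6 → new pile 2 (tops now [4, 6])
25 → new pile 3 (tops now [4, 6, 25])
20 → pile 3 (tops now [4, 6, 20])
15 → pile 3 (tops now [4, 6, 15])
26 → new pile 4 (tops now [4, 6, 15, 26])
28 → new pile 5 (tops now [4, 6, 15, 26, 28])
18 → pile 4 (tops now [4, 6, 15, 18, 28])
11 → pile 3 (tops now [4, 6, 11, 18, 28])
28 → pile 5 (tops now [4, 6, 11, 18, 28])
1 → pile 1 (tops now [1, 6, 11, 18, 28])
27 → pile 5 (tops now [1, 6, 11, 18, 27])
26 → pile 5 (tops now [1, 6, 11, 18, 26])
16 → pile 4 (tops now [1, 6, 11, 16, 26])
25 → pile 5 (tops now [1, 6, 11, 16, 25])
24 → pile 5 (tops now [1, 6, 11, 16, 24])
Five piles.

5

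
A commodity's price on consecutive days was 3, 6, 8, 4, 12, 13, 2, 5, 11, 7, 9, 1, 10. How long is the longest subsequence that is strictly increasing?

Let dp[i] be the length of the longest such subsequence ending at index i:
i:      1  2  3  4  5  6  7  8  9 10 11 12 13
a[i]:   3  6  8  4 12 13  2  5 11  7  9  1 10
dp:     1  2  3  2  4  5  1  3  4  4  5  1  6
Maximum dp value is 6.

6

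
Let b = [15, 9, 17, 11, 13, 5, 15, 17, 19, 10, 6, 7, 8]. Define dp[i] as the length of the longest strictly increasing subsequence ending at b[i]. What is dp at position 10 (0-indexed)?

2

dp[i] = 1 + max{dp[j] : j<i, b[j]<b[i]} (or 1 if no such j):
i:      0  1  2  3  4  5  6  7  8  9 10 11 12
b[i]:  15  9 17 11 13  5 15 17 19 10  6  7  8
dp:     1  1  2  2  3  1  4  5  6  2  2  3  4
At index 10 the value is 2.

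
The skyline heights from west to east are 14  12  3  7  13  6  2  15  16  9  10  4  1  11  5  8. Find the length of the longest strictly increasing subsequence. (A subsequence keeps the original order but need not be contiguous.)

Track the smallest tail for each achievable length (strict):
14 → extends → [14]
12 → replaces 14 → [12]
3 → replaces 12 → [3]
7 → extends → [3, 7]
13 → extends → [3, 7, 13]
6 → replaces 7 → [3, 6, 13]
2 → replaces 3 → [2, 6, 13]
15 → extends → [2, 6, 13, 15]
16 → extends → [2, 6, 13, 15, 16]
9 → replaces 13 → [2, 6, 9, 15, 16]
10 → replaces 15 → [2, 6, 9, 10, 16]
4 → replaces 6 → [2, 4, 9, 10, 16]
1 → replaces 2 → [1, 4, 9, 10, 16]
11 → replaces 16 → [1, 4, 9, 10, 11]
5 → replaces 9 → [1, 4, 5, 10, 11]
8 → replaces 10 → [1, 4, 5, 8, 11]
Five tails, so the longest strictly increasing subsequence has length 5 (e.g. 3, 7, 13, 15, 16).

5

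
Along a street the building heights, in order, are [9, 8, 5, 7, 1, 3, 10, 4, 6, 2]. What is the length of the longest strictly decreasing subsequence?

5

Negate each value so 'decreasing' becomes 'increasing', then run patience tails on the negated sequence:
-9 → extends → [-9]
-8 → extends → [-9, -8]
-5 → extends → [-9, -8, -5]
-7 → replaces -5 → [-9, -8, -7]
-1 → extends → [-9, -8, -7, -1]
-3 → replaces -1 → [-9, -8, -7, -3]
-10 → replaces -9 → [-10, -8, -7, -3]
-4 → replaces -3 → [-10, -8, -7, -4]
-6 → replaces -4 → [-10, -8, -7, -6]
-2 → extends → [-10, -8, -7, -6, -2]
Five tails, so the longest strictly decreasing subsequence of the original has length 5.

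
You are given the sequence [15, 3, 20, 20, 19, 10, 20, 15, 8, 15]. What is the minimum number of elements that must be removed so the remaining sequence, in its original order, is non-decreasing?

Fewest deletions = n − (longest non-decreasing subsequence).
i:      1  2  3  4  5  6  7  8  9 10
a[i]:  15  3 20 20 19 10 20 15  8 15
dp:     1  1  2  3  2  2  4  3  2  4
max dp = 4, so deletions = 10 − 4 = 6.

6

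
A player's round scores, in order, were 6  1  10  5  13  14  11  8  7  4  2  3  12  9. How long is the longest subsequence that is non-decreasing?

4

Track the smallest tail for each achievable length (allowing ties):
6 → extends → [6]
1 → replaces 6 → [1]
10 → extends → [1, 10]
5 → replaces 10 → [1, 5]
13 → extends → [1, 5, 13]
14 → extends → [1, 5, 13, 14]
11 → replaces 13 → [1, 5, 11, 14]
8 → replaces 11 → [1, 5, 8, 14]
7 → replaces 8 → [1, 5, 7, 14]
4 → replaces 5 → [1, 4, 7, 14]
2 → replaces 4 → [1, 2, 7, 14]
3 → replaces 7 → [1, 2, 3, 14]
12 → replaces 14 → [1, 2, 3, 12]
9 → replaces 12 → [1, 2, 3, 9]
Four tails, so the longest non-decreasing subsequence has length 4 (e.g. 6, 10, 13, 14).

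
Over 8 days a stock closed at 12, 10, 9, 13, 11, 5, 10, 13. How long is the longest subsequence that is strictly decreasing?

4

Let dp[i] be the longest strictly decreasing subsequence ending at i:
i:      1  2  3  4  5  6  7  8
a[i]:  12 10  9 13 11  5 10 13
dp:     1  2  3  1  2  4  3  1
Maximum is 4.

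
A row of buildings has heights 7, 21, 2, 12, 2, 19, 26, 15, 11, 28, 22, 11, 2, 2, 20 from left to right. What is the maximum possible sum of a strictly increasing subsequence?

92

Let S[i] be the best sum of a strictly increasing subsequence ending at i:
i:      1  2  3  4  5  6  7  8  9 10 11 12 13 14 15
a[i]:   7 21  2 12  2 19 26 15 11 28 22 11  2  2 20
S:      7 28  2 19  2 38 64 34 18 92 60 18  2  2 58
Maximum is 92 (e.g. 7 + 12 + 19 + 26 + 28).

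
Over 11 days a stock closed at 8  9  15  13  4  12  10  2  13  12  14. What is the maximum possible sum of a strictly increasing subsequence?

Let S[i] be the best sum of a strictly increasing subsequence ending at i:
i:      1  2  3  4  5  6  7  8  9 10 11
a[i]:   8  9 15 13  4 12 10  2 13 12 14
S:      8 17 32 30  4 29 27  2 42 39 56
Maximum is 56 (e.g. 8 + 9 + 12 + 13 + 14).

56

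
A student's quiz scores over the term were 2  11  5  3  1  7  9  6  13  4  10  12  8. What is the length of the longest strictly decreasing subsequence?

Let dp[i] be the longest strictly decreasing subsequence ending at i:
i:      1  2  3  4  5  6  7  8  9 10 11 12 13
a[i]:   2 11  5  3  1  7  9  6 13  4 10 12  8
dp:     1  1  2  3  4  2  2  3  1  4  2  2  3
Maximum is 4.

4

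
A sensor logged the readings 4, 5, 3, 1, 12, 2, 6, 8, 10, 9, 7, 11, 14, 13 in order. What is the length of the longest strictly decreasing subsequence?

4

Negate each value so 'decreasing' becomes 'increasing', then run patience tails on the negated sequence:
-4 → extends → [-4]
-5 → replaces -4 → [-5]
-3 → extends → [-5, -3]
-1 → extends → [-5, -3, -1]
-12 → replaces -5 → [-12, -3, -1]
-2 → replaces -1 → [-12, -3, -2]
-6 → replaces -3 → [-12, -6, -2]
-8 → replaces -6 → [-12, -8, -2]
-10 → replaces -8 → [-12, -10, -2]
-9 → replaces -2 → [-12, -10, -9]
-7 → extends → [-12, -10, -9, -7]
-11 → replaces -10 → [-12, -11, -9, -7]
-14 → replaces -12 → [-14, -11, -9, -7]
-13 → replaces -11 → [-14, -13, -9, -7]
Four tails, so the longest strictly decreasing subsequence of the original has length 4.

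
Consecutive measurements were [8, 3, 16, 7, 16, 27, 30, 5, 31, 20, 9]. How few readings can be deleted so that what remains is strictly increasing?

5

Fewest deletions = n − (longest strictly increasing subsequence).
i:      1  2  3  4  5  6  7  8  9 10 11
a[i]:   8  3 16  7 16 27 30  5 31 20  9
dp:     1  1  2  2  3  4  5  2  6  4  3
max dp = 6, so deletions = 11 − 6 = 5.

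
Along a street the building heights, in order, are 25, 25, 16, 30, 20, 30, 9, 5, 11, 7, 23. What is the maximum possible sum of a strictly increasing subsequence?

66

Let S[i] be the best sum of a strictly increasing subsequence ending at i:
i:      1  2  3  4  5  6  7  8  9 10 11
a[i]:  25 25 16 30 20 30  9  5 11  7 23
S:     25 25 16 55 36 66  9  5 20 12 59
Maximum is 66 (e.g. 16 + 20 + 30).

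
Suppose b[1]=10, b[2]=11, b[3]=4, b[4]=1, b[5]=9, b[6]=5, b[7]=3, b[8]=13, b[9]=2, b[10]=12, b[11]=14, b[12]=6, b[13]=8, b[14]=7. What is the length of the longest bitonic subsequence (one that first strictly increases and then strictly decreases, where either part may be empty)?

inc[i] = longest strictly increasing subsequence ending at i; dec[i] = longest strictly decreasing subsequence starting at i:
i:      1  2  3  4  5  6  7  8  9 10 11 12 13 14
b[i]:  10 11  4  1  9  5  3 13  2 12 14  6  8  7
inc:    1  2  1  1  2  2  2  3  2  3  4  3  4  4
dec:    5  5  3  1  4  3  2  4  1  3  3  1  2  1
Best peak at i=2 (value 11): inc=2, dec=5, length 2+5−1 = 6.

6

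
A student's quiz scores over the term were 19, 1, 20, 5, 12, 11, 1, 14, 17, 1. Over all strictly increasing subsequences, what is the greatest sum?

Let S[i] be the best sum of a strictly increasing subsequence ending at i:
i:      1  2  3  4  5  6  7  8  9 10
a[i]:  19  1 20  5 12 11  1 14 17  1
S:     19  1 39  6 18 17  1 32 49  1
Maximum is 49 (e.g. 1 + 5 + 12 + 14 + 17).

49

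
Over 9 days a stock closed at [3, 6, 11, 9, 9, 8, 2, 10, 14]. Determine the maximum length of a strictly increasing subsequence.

Let dp[i] be the length of the longest such subsequence ending at index i:
i:      1  2  3  4  5  6  7  8  9
a[i]:   3  6 11  9  9  8  2 10 14
dp:     1  2  3  3  3  3  1  4  5
Maximum dp value is 5.

5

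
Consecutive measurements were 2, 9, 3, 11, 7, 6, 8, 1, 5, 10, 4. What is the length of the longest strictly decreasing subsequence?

Let dp[i] be the longest strictly decreasing subsequence ending at i:
i:      1  2  3  4  5  6  7  8  9 10 11
a[i]:   2  9  3 11  7  6  8  1  5 10  4
dp:     1  1  2  1  2  3  2  4  4  2  5
Maximum is 5.

5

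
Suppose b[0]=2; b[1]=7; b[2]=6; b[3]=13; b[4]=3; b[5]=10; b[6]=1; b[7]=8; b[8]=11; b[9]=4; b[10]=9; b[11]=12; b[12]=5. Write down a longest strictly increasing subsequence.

Patience tails give the LIS length; then backtrack through the dp parents:
2 → extends → [2]
7 → extends → [2, 7]
6 → replaces 7 → [2, 6]
13 → extends → [2, 6, 13]
3 → replaces 6 → [2, 3, 13]
10 → replaces 13 → [2, 3, 10]
1 → replaces 2 → [1, 3, 10]
8 → replaces 10 → [1, 3, 8]
11 → extends → [1, 3, 8, 11]
4 → replaces 8 → [1, 3, 4, 11]
9 → replaces 11 → [1, 3, 4, 9]
12 → extends → [1, 3, 4, 9, 12]
5 → replaces 9 → [1, 3, 4, 5, 12]
Length 5; one witness is 2, 7, 10, 11, 12.

2, 7, 10, 11, 12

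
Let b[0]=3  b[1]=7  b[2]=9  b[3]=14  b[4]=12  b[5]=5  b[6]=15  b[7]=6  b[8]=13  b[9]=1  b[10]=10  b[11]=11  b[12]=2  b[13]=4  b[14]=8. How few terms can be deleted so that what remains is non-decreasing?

10

Fewest deletions = n − (longest non-decreasing subsequence).
Patience tails:
3 → extends → [3]
7 → extends → [3, 7]
9 → extends → [3, 7, 9]
14 → extends → [3, 7, 9, 14]
12 → replaces 14 → [3, 7, 9, 12]
5 → replaces 7 → [3, 5, 9, 12]
15 → extends → [3, 5, 9, 12, 15]
6 → replaces 9 → [3, 5, 6, 12, 15]
13 → replaces 15 → [3, 5, 6, 12, 13]
1 → replaces 3 → [1, 5, 6, 12, 13]
10 → replaces 12 → [1, 5, 6, 10, 13]
11 → replaces 13 → [1, 5, 6, 10, 11]
2 → replaces 5 → [1, 2, 6, 10, 11]
4 → replaces 6 → [1, 2, 4, 10, 11]
8 → replaces 10 → [1, 2, 4, 8, 11]
Longest non-decreasing subsequence has length 5, so deletions = 15 − 5 = 10.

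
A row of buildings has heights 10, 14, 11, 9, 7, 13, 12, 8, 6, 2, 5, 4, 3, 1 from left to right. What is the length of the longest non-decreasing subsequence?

Let dp[i] be the length of the longest such subsequence ending at index i:
i:      1  2  3  4  5  6  7  8  9 10 11 12 13 14
a[i]:  10 14 11  9  7 13 12  8  6  2  5  4  3  1
dp:     1  2  2  1  1  3  3  2  1  1  2  2  2  1
Maximum dp value is 3.

3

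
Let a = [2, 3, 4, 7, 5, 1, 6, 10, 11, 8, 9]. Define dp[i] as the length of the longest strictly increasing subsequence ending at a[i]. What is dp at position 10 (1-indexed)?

dp[i] = 1 + max{dp[j] : j<i, a[j]<a[i]} (or 1 if no such j):
i:      1  2  3  4  5  6  7  8  9 10 11
a[i]:   2  3  4  7  5  1  6 10 11  8  9
dp:     1  2  3  4  4  1  5  6  7  6  7
At index 10 the value is 6.

6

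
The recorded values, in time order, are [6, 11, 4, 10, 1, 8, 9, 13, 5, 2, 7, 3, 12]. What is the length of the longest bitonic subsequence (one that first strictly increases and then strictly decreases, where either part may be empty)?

6

inc[i] = longest strictly increasing subsequence ending at i; dec[i] = longest strictly decreasing subsequence starting at i:
i:      1  2  3  4  5  6  7  8  9 10 11 12 13
a[i]:   6 11  4 10  1  8  9 13  5  2  7  3 12
inc:    1  2  1  2  1  2  3  4  2  2  3  3  4
dec:    3  5  2  4  1  3  3  3  2  1  2  1  1
Best peak at i=2 (value 11): inc=2, dec=5, length 2+5−1 = 6.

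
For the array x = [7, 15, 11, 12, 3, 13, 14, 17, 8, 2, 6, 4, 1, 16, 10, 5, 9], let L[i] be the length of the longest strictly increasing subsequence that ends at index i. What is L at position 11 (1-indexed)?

2

dp[i] = 1 + max{dp[j] : j<i, x[j]<x[i]} (or 1 if no such j):
i:      1  2  3  4  5  6  7  8  9 10 11 12 13 14 15 16 17
x[i]:   7 15 11 12  3 13 14 17  8  2  6  4  1 16 10  5  9
dp:     1  2  2  3  1  4  5  6  2  1  2  2  1  6  3  3  4
At index 11 the value is 2.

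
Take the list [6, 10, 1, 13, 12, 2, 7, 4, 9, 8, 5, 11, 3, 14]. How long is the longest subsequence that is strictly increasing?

6

Let dp[i] be the length of the longest such subsequence ending at index i:
i:      1  2  3  4  5  6  7  8  9 10 11 12 13 14
a[i]:   6 10  1 13 12  2  7  4  9  8  5 11  3 14
dp:     1  2  1  3  3  2  3  3  4  4  4  5  3  6
Maximum dp value is 6.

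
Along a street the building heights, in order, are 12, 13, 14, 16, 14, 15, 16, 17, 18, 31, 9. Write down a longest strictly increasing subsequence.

12, 13, 14, 15, 16, 17, 18, 31

Patience tails give the LIS length; then backtrack through the dp parents:
12 → extends → [12]
13 → extends → [12, 13]
14 → extends → [12, 13, 14]
16 → extends → [12, 13, 14, 16]
14 → already a tail → [12, 13, 14, 16]
15 → replaces 16 → [12, 13, 14, 15]
16 → extends → [12, 13, 14, 15, 16]
17 → extends → [12, 13, 14, 15, 16, 17]
18 → extends → [12, 13, 14, 15, 16, 17, 18]
31 → extends → [12, 13, 14, 15, 16, 17, 18, 31]
9 → replaces 12 → [9, 13, 14, 15, 16, 17, 18, 31]
Length 8; one witness is 12, 13, 14, 15, 16, 17, 18, 31.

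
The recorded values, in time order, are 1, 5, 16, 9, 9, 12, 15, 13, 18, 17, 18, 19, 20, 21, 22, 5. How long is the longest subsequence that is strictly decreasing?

4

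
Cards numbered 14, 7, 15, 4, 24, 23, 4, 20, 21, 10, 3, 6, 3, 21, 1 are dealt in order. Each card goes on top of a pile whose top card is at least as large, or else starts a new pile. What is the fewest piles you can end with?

4

The minimum number of non-increasing subsequences covering a sequence equals the length of its longest strictly increasing subsequence.
LIS length is 4 (e.g. 14, 15, 20, 21), so 4 piles are needed.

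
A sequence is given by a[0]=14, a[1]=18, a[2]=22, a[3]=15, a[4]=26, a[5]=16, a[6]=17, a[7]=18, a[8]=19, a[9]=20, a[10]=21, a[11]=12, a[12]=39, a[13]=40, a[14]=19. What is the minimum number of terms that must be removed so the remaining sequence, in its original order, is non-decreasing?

5

Fewest deletions = n − (longest non-decreasing subsequence).
Patience tails:
14 → extends → [14]
18 → extends → [14, 18]
22 → extends → [14, 18, 22]
15 → replaces 18 → [14, 15, 22]
26 → extends → [14, 15, 22, 26]
16 → replaces 22 → [14, 15, 16, 26]
17 → replaces 26 → [14, 15, 16, 17]
18 → extends → [14, 15, 16, 17, 18]
19 → extends → [14, 15, 16, 17, 18, 19]
20 → extends → [14, 15, 16, 17, 18, 19, 20]
21 → extends → [14, 15, 16, 17, 18, 19, 20, 21]
12 → replaces 14 → [12, 15, 16, 17, 18, 19, 20, 21]
39 → extends → [12, 15, 16, 17, 18, 19, 20, 21, 39]
40 → extends → [12, 15, 16, 17, 18, 19, 20, 21, 39, 40]
19 → replaces 20 → [12, 15, 16, 17, 18, 19, 19, 21, 39, 40]
Longest non-decreasing subsequence has length 10, so deletions = 15 − 10 = 5.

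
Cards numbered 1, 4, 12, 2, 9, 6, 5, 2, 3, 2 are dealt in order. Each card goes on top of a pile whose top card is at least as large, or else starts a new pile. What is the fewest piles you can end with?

3

Place each on the leftmost legal pile:
1 → new pile 1 (tops now [1])
4 → new pile 2 (tops now [1, 4])
12 → new pile 3 (tops now [1, 4, 12])
2 → pile 2 (tops now [1, 2, 12])
9 → pile 3 (tops now [1, 2, 9])
6 → pile 3 (tops now [1, 2, 6])
5 → pile 3 (tops now [1, 2, 5])
2 → pile 2 (tops now [1, 2, 5])
3 → pile 3 (tops now [1, 2, 3])
2 → pile 2 (tops now [1, 2, 3])
Three piles.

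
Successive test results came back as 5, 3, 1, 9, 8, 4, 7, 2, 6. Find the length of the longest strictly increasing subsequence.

Track the smallest tail for each achievable length (strict):
5 → extends → [5]
3 → replaces 5 → [3]
1 → replaces 3 → [1]
9 → extends → [1, 9]
8 → replaces 9 → [1, 8]
4 → replaces 8 → [1, 4]
7 → extends → [1, 4, 7]
2 → replaces 4 → [1, 2, 7]
6 → replaces 7 → [1, 2, 6]
Three tails, so the longest strictly increasing subsequence has length 3 (e.g. 3, 4, 7).

3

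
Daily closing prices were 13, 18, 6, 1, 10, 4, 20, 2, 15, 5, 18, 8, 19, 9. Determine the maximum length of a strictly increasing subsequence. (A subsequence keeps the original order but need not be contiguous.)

Track the smallest tail for each achievable length (strict):
13 → extends → [13]
18 → extends → [13, 18]
6 → replaces 13 → [6, 18]
1 → replaces 6 → [1, 18]
10 → replaces 18 → [1, 10]
4 → replaces 10 → [1, 4]
20 → extends → [1, 4, 20]
2 → replaces 4 → [1, 2, 20]
15 → replaces 20 → [1, 2, 15]
5 → replaces 15 → [1, 2, 5]
18 → extends → [1, 2, 5, 18]
8 → replaces 18 → [1, 2, 5, 8]
19 → extends → [1, 2, 5, 8, 19]
9 → replaces 19 → [1, 2, 5, 8, 9]
Five tails, so the longest strictly increasing subsequence has length 5 (e.g. 6, 10, 15, 18, 19).

5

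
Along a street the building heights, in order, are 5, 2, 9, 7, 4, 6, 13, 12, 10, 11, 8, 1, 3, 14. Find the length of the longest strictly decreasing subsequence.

Negate each value so 'decreasing' becomes 'increasing', then run patience tails on the negated sequence:
-5 → extends → [-5]
-2 → extends → [-5, -2]
-9 → replaces -5 → [-9, -2]
-7 → replaces -2 → [-9, -7]
-4 → extends → [-9, -7, -4]
-6 → replaces -4 → [-9, -7, -6]
-13 → replaces -9 → [-13, -7, -6]
-12 → replaces -7 → [-13, -12, -6]
-10 → replaces -6 → [-13, -12, -10]
-11 → replaces -10 → [-13, -12, -11]
-8 → extends → [-13, -12, -11, -8]
-1 → extends → [-13, -12, -11, -8, -1]
-3 → replaces -1 → [-13, -12, -11, -8, -3]
-14 → replaces -13 → [-14, -12, -11, -8, -3]
Five tails, so the longest strictly decreasing subsequence of the original has length 5.

5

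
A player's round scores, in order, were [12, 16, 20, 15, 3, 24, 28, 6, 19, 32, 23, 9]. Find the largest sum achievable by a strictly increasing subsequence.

132

Let S[i] be the best sum of a strictly increasing subsequence ending at i:
i:       1   2   3   4   5   6   7   8   9  10  11  12
a[i]:   12  16  20  15   3  24  28   6  19  32  23   9
S:      12  28  48  27   3  72 100   9  47 132  71  18
Maximum is 132 (e.g. 12 + 16 + 20 + 24 + 28 + 32).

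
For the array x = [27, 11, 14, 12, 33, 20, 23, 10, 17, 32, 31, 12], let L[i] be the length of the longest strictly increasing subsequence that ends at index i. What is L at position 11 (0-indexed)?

2

dp[i] = 1 + max{dp[j] : j<i, x[j]<x[i]} (or 1 if no such j):
i:      0  1  2  3  4  5  6  7  8  9 10 11
x[i]:  27 11 14 12 33 20 23 10 17 32 31 12
dp:     1  1  2  2  3  3  4  1  3  5  5  2
At index 11 the value is 2.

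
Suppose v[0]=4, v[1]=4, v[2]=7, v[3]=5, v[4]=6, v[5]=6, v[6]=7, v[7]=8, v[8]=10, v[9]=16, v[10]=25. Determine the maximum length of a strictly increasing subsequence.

Track the smallest tail for each achievable length (strict):
4 → extends → [4]
4 → already a tail → [4]
7 → extends → [4, 7]
5 → replaces 7 → [4, 5]
6 → extends → [4, 5, 6]
6 → already a tail → [4, 5, 6]
7 → extends → [4, 5, 6, 7]
8 → extends → [4, 5, 6, 7, 8]
10 → extends → [4, 5, 6, 7, 8, 10]
16 → extends → [4, 5, 6, 7, 8, 10, 16]
25 → extends → [4, 5, 6, 7, 8, 10, 16, 25]
Eight tails, so the longest strictly increasing subsequence has length 8 (e.g. 4, 5, 6, 7, 8, 10, 16, 25).

8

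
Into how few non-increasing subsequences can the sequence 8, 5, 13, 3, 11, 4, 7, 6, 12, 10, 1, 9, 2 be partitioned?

4

Place each on the leftmost legal pile:
8 → new pile 1 (tops now [8])
5 → pile 1 (tops now [5])
13 → new pile 2 (tops now [5, 13])
3 → pile 1 (tops now [3, 13])
11 → pile 2 (tops now [3, 11])
4 → pile 2 (tops now [3, 4])
7 → new pile 3 (tops now [3, 4, 7])
6 → pile 3 (tops now [3, 4, 6])
12 → new pile 4 (tops now [3, 4, 6, 12])
10 → pile 4 (tops now [3, 4, 6, 10])
1 → pile 1 (tops now [1, 4, 6, 10])
9 → pile 4 (tops now [1, 4, 6, 9])
2 → pile 2 (tops now [1, 2, 6, 9])
Four piles.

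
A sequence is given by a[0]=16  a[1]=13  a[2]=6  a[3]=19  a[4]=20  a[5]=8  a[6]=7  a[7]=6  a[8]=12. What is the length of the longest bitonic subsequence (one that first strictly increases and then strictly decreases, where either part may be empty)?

6

inc[i] = longest strictly increasing subsequence ending at i; dec[i] = longest strictly decreasing subsequence starting at i:
i:      0  1  2  3  4  5  6  7  8
a[i]:  16 13  6 19 20  8  7  6 12
inc:    1  1  1  2  3  2  2  1  3
dec:    5  4  1  4  4  3  2  1  1
Best peak at i=4 (value 20): inc=3, dec=4, length 3+4−1 = 6.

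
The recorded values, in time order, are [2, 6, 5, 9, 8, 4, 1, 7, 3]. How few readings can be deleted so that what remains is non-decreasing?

Fewest deletions = n − (longest non-decreasing subsequence).
i:     1 2 3 4 5 6 7 8 9
a[i]:  2 6 5 9 8 4 1 7 3
dp:    1 2 2 3 3 2 1 3 2
max dp = 3, so deletions = 9 − 3 = 6.

6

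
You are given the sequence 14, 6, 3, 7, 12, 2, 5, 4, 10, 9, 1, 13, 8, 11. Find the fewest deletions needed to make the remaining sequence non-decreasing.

10

Fewest deletions = n − (longest non-decreasing subsequence).
Patience tails:
14 → extends → [14]
6 → replaces 14 → [6]
3 → replaces 6 → [3]
7 → extends → [3, 7]
12 → extends → [3, 7, 12]
2 → replaces 3 → [2, 7, 12]
5 → replaces 7 → [2, 5, 12]
4 → replaces 5 → [2, 4, 12]
10 → replaces 12 → [2, 4, 10]
9 → replaces 10 → [2, 4, 9]
1 → replaces 2 → [1, 4, 9]
13 → extends → [1, 4, 9, 13]
8 → replaces 9 → [1, 4, 8, 13]
11 → replaces 13 → [1, 4, 8, 11]
Longest non-decreasing subsequence has length 4, so deletions = 14 − 4 = 10.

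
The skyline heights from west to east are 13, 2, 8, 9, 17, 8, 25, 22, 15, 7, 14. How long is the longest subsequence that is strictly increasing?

Track the smallest tail for each achievable length (strict):
13 → extends → [13]
2 → replaces 13 → [2]
8 → extends → [2, 8]
9 → extends → [2, 8, 9]
17 → extends → [2, 8, 9, 17]
8 → already a tail → [2, 8, 9, 17]
25 → extends → [2, 8, 9, 17, 25]
22 → replaces 25 → [2, 8, 9, 17, 22]
15 → replaces 17 → [2, 8, 9, 15, 22]
7 → replaces 8 → [2, 7, 9, 15, 22]
14 → replaces 15 → [2, 7, 9, 14, 22]
Five tails, so the longest strictly increasing subsequence has length 5 (e.g. 2, 8, 9, 17, 25).

5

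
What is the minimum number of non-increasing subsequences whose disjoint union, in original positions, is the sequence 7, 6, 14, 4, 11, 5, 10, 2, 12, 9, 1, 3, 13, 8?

Place each on the leftmost legal pile:
7 → new pile 1 (tops now [7])
6 → pile 1 (tops now [6])
14 → new pile 2 (tops now [6, 14])
4 → pile 1 (tops now [4, 14])
11 → pile 2 (tops now [4, 11])
5 → pile 2 (tops now [4, 5])
10 → new pile 3 (tops now [4, 5, 10])
2 → pile 1 (tops now [2, 5, 10])
12 → new pile 4 (tops now [2, 5, 10, 12])
9 → pile 3 (tops now [2, 5, 9, 12])
1 → pile 1 (tops now [1, 5, 9, 12])
3 → pile 2 (tops now [1, 3, 9, 12])
13 → new pile 5 (tops now [1, 3, 9, 12, 13])
8 → pile 3 (tops now [1, 3, 8, 12, 13])
Five piles.

5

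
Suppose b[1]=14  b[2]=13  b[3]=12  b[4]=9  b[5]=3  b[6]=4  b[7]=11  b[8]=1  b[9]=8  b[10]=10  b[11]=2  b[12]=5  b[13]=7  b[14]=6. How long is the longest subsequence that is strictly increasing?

Track the smallest tail for each achievable length (strict):
14 → extends → [14]
13 → replaces 14 → [13]
12 → replaces 13 → [12]
9 → replaces 12 → [9]
3 → replaces 9 → [3]
4 → extends → [3, 4]
11 → extends → [3, 4, 11]
1 → replaces 3 → [1, 4, 11]
8 → replaces 11 → [1, 4, 8]
10 → extends → [1, 4, 8, 10]
2 → replaces 4 → [1, 2, 8, 10]
5 → replaces 8 → [1, 2, 5, 10]
7 → replaces 10 → [1, 2, 5, 7]
6 → replaces 7 → [1, 2, 5, 6]
Four tails, so the longest strictly increasing subsequence has length 4 (e.g. 3, 4, 8, 10).

4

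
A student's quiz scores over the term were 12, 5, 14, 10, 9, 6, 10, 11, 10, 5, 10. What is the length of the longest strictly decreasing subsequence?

5

Negate each value so 'decreasing' becomes 'increasing', then run patience tails on the negated sequence:
-12 → extends → [-12]
-5 → extends → [-12, -5]
-14 → replaces -12 → [-14, -5]
-10 → replaces -5 → [-14, -10]
-9 → extends → [-14, -10, -9]
-6 → extends → [-14, -10, -9, -6]
-10 → already a tail → [-14, -10, -9, -6]
-11 → replaces -10 → [-14, -11, -9, -6]
-10 → replaces -9 → [-14, -11, -10, -6]
-5 → extends → [-14, -11, -10, -6, -5]
-10 → already a tail → [-14, -11, -10, -6, -5]
Five tails, so the longest strictly decreasing subsequence of the original has length 5.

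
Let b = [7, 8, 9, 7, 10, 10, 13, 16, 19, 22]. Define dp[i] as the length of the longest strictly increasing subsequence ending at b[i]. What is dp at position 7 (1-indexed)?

dp[i] = 1 + max{dp[j] : j<i, b[j]<b[i]} (or 1 if no such j):
i:      1  2  3  4  5  6  7  8  9 10
b[i]:   7  8  9  7 10 10 13 16 19 22
dp:     1  2  3  1  4  4  5  6  7  8
At index 7 the value is 5.

5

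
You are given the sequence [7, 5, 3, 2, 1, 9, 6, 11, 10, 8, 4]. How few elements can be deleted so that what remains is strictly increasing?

Fewest deletions = n − (longest strictly increasing subsequence).
i:      1  2  3  4  5  6  7  8  9 10 11
a[i]:   7  5  3  2  1  9  6 11 10  8  4
dp:     1  1  1  1  1  2  2  3  3  3  2
max dp = 3, so deletions = 11 − 3 = 8.

8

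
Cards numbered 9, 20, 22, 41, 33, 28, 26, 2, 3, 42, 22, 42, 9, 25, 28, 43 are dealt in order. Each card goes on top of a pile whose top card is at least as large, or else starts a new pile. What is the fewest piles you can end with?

6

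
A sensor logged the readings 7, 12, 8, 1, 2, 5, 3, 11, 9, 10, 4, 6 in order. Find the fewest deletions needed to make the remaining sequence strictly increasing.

7

Fewest deletions = n − (longest strictly increasing subsequence).
i:      1  2  3  4  5  6  7  8  9 10 11 12
a[i]:   7 12  8  1  2  5  3 11  9 10  4  6
dp:     1  2  2  1  2  3  3  4  4  5  4  5
max dp = 5, so deletions = 12 − 5 = 7.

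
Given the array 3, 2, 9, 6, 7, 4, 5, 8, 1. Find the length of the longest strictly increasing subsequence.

Track the smallest tail for each achievable length (strict):
3 → extends → [3]
2 → replaces 3 → [2]
9 → extends → [2, 9]
6 → replaces 9 → [2, 6]
7 → extends → [2, 6, 7]
4 → replaces 6 → [2, 4, 7]
5 → replaces 7 → [2, 4, 5]
8 → extends → [2, 4, 5, 8]
1 → replaces 2 → [1, 4, 5, 8]
Four tails, so the longest strictly increasing subsequence has length 4 (e.g. 3, 6, 7, 8).

4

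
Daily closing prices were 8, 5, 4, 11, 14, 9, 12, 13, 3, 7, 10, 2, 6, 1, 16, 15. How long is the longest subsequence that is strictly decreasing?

6

Negate each value so 'decreasing' becomes 'increasing', then run patience tails on the negated sequence:
-8 → extends → [-8]
-5 → extends → [-8, -5]
-4 → extends → [-8, -5, -4]
-11 → replaces -8 → [-11, -5, -4]
-14 → replaces -11 → [-14, -5, -4]
-9 → replaces -5 → [-14, -9, -4]
-12 → replaces -9 → [-14, -12, -4]
-13 → replaces -12 → [-14, -13, -4]
-3 → extends → [-14, -13, -4, -3]
-7 → replaces -4 → [-14, -13, -7, -3]
-10 → replaces -7 → [-14, -13, -10, -3]
-2 → extends → [-14, -13, -10, -3, -2]
-6 → replaces -3 → [-14, -13, -10, -6, -2]
-1 → extends → [-14, -13, -10, -6, -2, -1]
-16 → replaces -14 → [-16, -13, -10, -6, -2, -1]
-15 → replaces -13 → [-16, -15, -10, -6, -2, -1]
Six tails, so the longest strictly decreasing subsequence of the original has length 6.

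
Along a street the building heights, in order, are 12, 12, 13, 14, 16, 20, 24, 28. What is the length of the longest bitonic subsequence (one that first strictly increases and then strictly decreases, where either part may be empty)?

inc[i] = longest strictly increasing subsequence ending at i; dec[i] = longest strictly decreasing subsequence starting at i:
i:      1  2  3  4  5  6  7  8
a[i]:  12 12 13 14 16 20 24 28
inc:    1  1  2  3  4  5  6  7
dec:    1  1  1  1  1  1  1  1
Best peak at i=8 (value 28): inc=7, dec=1, length 7+1−1 = 7.

7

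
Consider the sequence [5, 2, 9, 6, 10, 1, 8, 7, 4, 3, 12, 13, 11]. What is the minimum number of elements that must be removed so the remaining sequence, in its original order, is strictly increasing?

8

Fewest deletions = n − (longest strictly increasing subsequence).
Patience tails:
5 → extends → [5]
2 → replaces 5 → [2]
9 → extends → [2, 9]
6 → replaces 9 → [2, 6]
10 → extends → [2, 6, 10]
1 → replaces 2 → [1, 6, 10]
8 → replaces 10 → [1, 6, 8]
7 → replaces 8 → [1, 6, 7]
4 → replaces 6 → [1, 4, 7]
3 → replaces 4 → [1, 3, 7]
12 → extends → [1, 3, 7, 12]
13 → extends → [1, 3, 7, 12, 13]
11 → replaces 12 → [1, 3, 7, 11, 13]
Longest strictly increasing subsequence has length 5, so deletions = 13 − 5 = 8.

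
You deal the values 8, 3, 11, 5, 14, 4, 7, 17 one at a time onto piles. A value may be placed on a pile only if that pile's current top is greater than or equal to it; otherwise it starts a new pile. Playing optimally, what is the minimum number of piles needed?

The minimum number of non-increasing subsequences covering a sequence equals the length of its longest strictly increasing subsequence.
LIS length is 4 (e.g. 8, 11, 14, 17), so 4 piles are needed.

4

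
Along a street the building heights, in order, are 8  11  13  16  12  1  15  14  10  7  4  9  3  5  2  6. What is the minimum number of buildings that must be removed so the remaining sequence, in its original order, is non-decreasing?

12

Fewest deletions = n − (longest non-decreasing subsequence).
i:      1  2  3  4  5  6  7  8  9 10 11 12 13 14 15 16
a[i]:   8 11 13 16 12  1 15 14 10  7  4  9  3  5  2  6
dp:     1  2  3  4  3  1  4  4  2  2  2  3  2  3  2  4
max dp = 4, so deletions = 16 − 4 = 12.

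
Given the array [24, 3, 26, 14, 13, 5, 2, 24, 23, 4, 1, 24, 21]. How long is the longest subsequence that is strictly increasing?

4

Track the smallest tail for each achievable length (strict):
24 → extends → [24]
3 → replaces 24 → [3]
26 → extends → [3, 26]
14 → replaces 26 → [3, 14]
13 → replaces 14 → [3, 13]
5 → replaces 13 → [3, 5]
2 → replaces 3 → [2, 5]
24 → extends → [2, 5, 24]
23 → replaces 24 → [2, 5, 23]
4 → replaces 5 → [2, 4, 23]
1 → replaces 2 → [1, 4, 23]
24 → extends → [1, 4, 23, 24]
21 → replaces 23 → [1, 4, 21, 24]
Four tails, so the longest strictly increasing subsequence has length 4 (e.g. 3, 14, 23, 24).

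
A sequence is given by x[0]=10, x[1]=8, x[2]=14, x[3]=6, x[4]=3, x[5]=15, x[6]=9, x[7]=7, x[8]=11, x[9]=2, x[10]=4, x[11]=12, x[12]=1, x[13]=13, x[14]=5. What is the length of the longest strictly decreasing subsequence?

6

Let dp[i] be the longest strictly decreasing subsequence ending at i:
i:      0  1  2  3  4  5  6  7  8  9 10 11 12 13 14
x[i]:  10  8 14  6  3 15  9  7 11  2  4 12  1 13  5
dp:     1  2  1  3  4  1  2  3  2  5  4  2  6  2  4
Maximum is 6.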